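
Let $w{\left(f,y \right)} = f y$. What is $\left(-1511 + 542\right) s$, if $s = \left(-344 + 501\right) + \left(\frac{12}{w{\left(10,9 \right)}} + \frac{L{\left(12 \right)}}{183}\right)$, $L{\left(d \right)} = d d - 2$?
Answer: $- \frac{46669301}{305} \approx -1.5301 \cdot 10^{5}$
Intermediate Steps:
$L{\left(d \right)} = -2 + d^{2}$ ($L{\left(d \right)} = d^{2} - 2 = -2 + d^{2}$)
$s = \frac{144487}{915}$ ($s = \left(-344 + 501\right) + \left(\frac{12}{10 \cdot 9} + \frac{-2 + 12^{2}}{183}\right) = 157 + \left(\frac{12}{90} + \left(-2 + 144\right) \frac{1}{183}\right) = 157 + \left(12 \cdot \frac{1}{90} + 142 \cdot \frac{1}{183}\right) = 157 + \left(\frac{2}{15} + \frac{142}{183}\right) = 157 + \frac{832}{915} = \frac{144487}{915} \approx 157.91$)
$\left(-1511 + 542\right) s = \left(-1511 + 542\right) \frac{144487}{915} = \left(-969\right) \frac{144487}{915} = - \frac{46669301}{305}$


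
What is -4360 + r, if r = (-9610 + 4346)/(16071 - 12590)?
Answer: -15182424/3481 ≈ -4361.5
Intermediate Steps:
r = -5264/3481 ≈ -1.5122
-4360 + r = -4360 - 5264/3481 = -15182424/3481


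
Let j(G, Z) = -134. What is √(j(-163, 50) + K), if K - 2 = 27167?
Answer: √27035 ≈ 164.42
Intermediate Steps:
K = 27169 (K = 2 + 27167 = 27169)
√(j(-163, 50) + K) = √(-134 + 27169) = √27035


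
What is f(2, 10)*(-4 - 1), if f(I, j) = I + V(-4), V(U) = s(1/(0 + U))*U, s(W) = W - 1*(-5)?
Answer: 85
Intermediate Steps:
s(W) = 5 + W (s(W) = W + 5 = 5 + W)
V(U) = U*(5 + 1/U) (V(U) = (5 + 1/(0 + U))*U = (5 + 1/U)*U = U*(5 + 1/U))
f(I, j) = -19 + I (f(I, j) = I + (1 + 5*(-4)) = I + (1 - 20) = I - 19 = -19 + I)
f(2, 10)*(-4 - 1) = (-19 + 2)*(-4 - 1) = -17*(-5) = 85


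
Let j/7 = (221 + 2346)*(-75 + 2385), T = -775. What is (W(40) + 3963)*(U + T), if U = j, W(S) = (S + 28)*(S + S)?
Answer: 390296103845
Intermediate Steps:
j = 41508390 (j = 7*((221 + 2346)*(-75 + 2385)) = 7*(2567*2310) = 7*5929770 = 41508390)
W(S) = 2*S*(28 + S) (W(S) = (28 + S)*(2*S) = 2*S*(28 + S))
U = 41508390
(W(40) + 3963)*(U + T) = (2*40*(28 + 40) + 3963)*(41508390 - 775) = (2*40*68 + 3963)*41507615 = (5440 + 3963)*41507615 = 9403*41507615 = 390296103845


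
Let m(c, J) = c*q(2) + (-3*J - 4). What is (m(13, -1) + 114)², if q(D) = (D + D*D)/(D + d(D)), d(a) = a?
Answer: 70225/4 ≈ 17556.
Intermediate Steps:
q(D) = (D + D²)/(2*D) (q(D) = (D + D*D)/(D + D) = (D + D²)/((2*D)) = (D + D²)*(1/(2*D)) = (D + D²)/(2*D))
m(c, J) = -4 - 3*J + 3*c/2 (m(c, J) = c*(½ + (½)*2) + (-3*J - 4) = c*(½ + 1) + (-4 - 3*J) = c*(3/2) + (-4 - 3*J) = 3*c/2 + (-4 - 3*J) = -4 - 3*J + 3*c/2)
(m(13, -1) + 114)² = ((-4 - 3*(-1) + (3/2)*13) + 114)² = ((-4 + 3 + 39/2) + 114)² = (37/2 + 114)² = (265/2)² = 70225/4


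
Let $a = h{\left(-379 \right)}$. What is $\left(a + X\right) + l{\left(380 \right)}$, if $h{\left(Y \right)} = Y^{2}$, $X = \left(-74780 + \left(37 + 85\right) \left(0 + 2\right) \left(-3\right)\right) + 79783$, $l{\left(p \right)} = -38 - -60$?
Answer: $147934$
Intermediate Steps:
$l{\left(p \right)} = 22$ ($l{\left(p \right)} = -38 + 60 = 22$)
$X = 4271$ ($X = \left(-74780 + 122 \cdot 2 \left(-3\right)\right) + 79783 = \left(-74780 + 122 \left(-6\right)\right) + 79783 = \left(-74780 - 732\right) + 79783 = -75512 + 79783 = 4271$)
$a = 143641$ ($a = \left(-379\right)^{2} = 143641$)
$\left(a + X\right) + l{\left(380 \right)} = \left(143641 + 4271\right) + 22 = 147912 + 22 = 147934$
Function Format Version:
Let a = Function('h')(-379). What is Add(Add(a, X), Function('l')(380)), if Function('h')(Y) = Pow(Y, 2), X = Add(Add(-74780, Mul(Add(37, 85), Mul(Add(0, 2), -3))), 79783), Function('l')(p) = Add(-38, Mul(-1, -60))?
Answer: 147934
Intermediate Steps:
Function('l')(p) = 22 (Function('l')(p) = Add(-38, 60) = 22)
X = 4271 (X = Add(Add(-74780, Mul(122, Mul(2, -3))), 79783) = Add(Add(-74780, Mul(122, -6)), 79783) = Add(Add(-74780, -732), 79783) = Add(-75512, 79783) = 4271)
a = 143641 (a = Pow(-379, 2) = 143641)
Add(Add(a, X), Function('l')(380)) = Add(Add(143641, 4271), 22) = Add(147912, 22) = 147934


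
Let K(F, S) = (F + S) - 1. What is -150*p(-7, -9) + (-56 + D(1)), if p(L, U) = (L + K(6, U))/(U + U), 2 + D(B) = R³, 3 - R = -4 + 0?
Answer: 580/3 ≈ 193.33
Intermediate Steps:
K(F, S) = -1 + F + S
R = 7 (R = 3 - (-4 + 0) = 3 - 1*(-4) = 3 + 4 = 7)
D(B) = 341 (D(B) = -2 + 7³ = -2 + 343 = 341)
p(L, U) = (5 + L + U)/(2*U) (p(L, U) = (L + (-1 + 6 + U))/(U + U) = (L + (5 + U))/((2*U)) = (5 + L + U)*(1/(2*U)) = (5 + L + U)/(2*U))
-150*p(-7, -9) + (-56 + D(1)) = -75*(5 - 7 - 9)/(-9) + (-56 + 341) = -75*(-1)*(-11)/9 + 285 = -150*11/18 + 285 = -275/3 + 285 = 580/3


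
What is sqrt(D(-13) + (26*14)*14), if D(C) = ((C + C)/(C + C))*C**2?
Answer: 9*sqrt(65) ≈ 72.560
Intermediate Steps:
D(C) = C**2 (D(C) = ((2*C)/((2*C)))*C**2 = ((2*C)*(1/(2*C)))*C**2 = 1*C**2 = C**2)
sqrt(D(-13) + (26*14)*14) = sqrt((-13)**2 + (26*14)*14) = sqrt(169 + 364*14) = sqrt(169 + 5096) = sqrt(5265) = 9*sqrt(65)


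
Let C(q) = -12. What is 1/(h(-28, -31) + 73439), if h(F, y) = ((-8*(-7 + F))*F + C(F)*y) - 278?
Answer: 1/65693 ≈ 1.5222e-5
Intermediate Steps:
h(F, y) = -278 - 12*y + F*(56 - 8*F) (h(F, y) = ((-8*(-7 + F))*F - 12*y) - 278 = ((56 - 8*F)*F - 12*y) - 278 = (F*(56 - 8*F) - 12*y) - 278 = (-12*y + F*(56 - 8*F)) - 278 = -278 - 12*y + F*(56 - 8*F))
1/(h(-28, -31) + 73439) = 1/((-278 - 12*(-31) - 8*(-28)² + 56*(-28)) + 73439) = 1/((-278 + 372 - 8*784 - 1568) + 73439) = 1/((-278 + 372 - 6272 - 1568) + 73439) = 1/(-7746 + 73439) = 1/65693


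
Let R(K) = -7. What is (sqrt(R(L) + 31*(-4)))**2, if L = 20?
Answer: -131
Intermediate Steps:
(sqrt(R(L) + 31*(-4)))**2 = (sqrt(-7 + 31*(-4)))**2 = (sqrt(-7 - 124))**2 = (sqrt(-131))**2 = (I*sqrt(131))**2 = -131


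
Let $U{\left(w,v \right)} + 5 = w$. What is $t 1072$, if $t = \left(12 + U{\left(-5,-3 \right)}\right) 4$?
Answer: $8576$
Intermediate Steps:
$U{\left(w,v \right)} = -5 + w$
$t = 8$ ($t = \left(12 - 10\right) 4 = 2 \cdot 4 = 8$)
$t 1072 = 8 \cdot 1072 = 8576$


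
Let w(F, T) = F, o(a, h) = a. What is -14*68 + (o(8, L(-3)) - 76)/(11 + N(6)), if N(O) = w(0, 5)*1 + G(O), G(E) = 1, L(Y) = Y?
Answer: -2873/3 ≈ -957.67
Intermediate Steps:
N(O) = 1 (N(O) = 0*1 + 1 = 0 + 1 = 1)
-14*68 + (o(8, L(-3)) - 76)/(11 + N(6)) = -14*68 + (8 - 76)/(11 + 1) = -952 - 68/12 = -952 - 68*1/12 = -952 - 17/3 = -2873/3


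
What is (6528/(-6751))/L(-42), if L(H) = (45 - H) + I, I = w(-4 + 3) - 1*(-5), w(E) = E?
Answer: -6528/614341 ≈ -0.010626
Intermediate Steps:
I = 4 (I = (-4 + 3) - 1*(-5) = -1 + 5 = 4)
L(H) = 49 - H (L(H) = (45 - H) + 4 = 49 - H)
(6528/(-6751))/L(-42) = (6528/(-6751))/(49 - 1*(-42)) = (6528*(-1/6751))/(49 + 42) = -6528/6751/91 = -6528/6751*1/91 = -6528/614341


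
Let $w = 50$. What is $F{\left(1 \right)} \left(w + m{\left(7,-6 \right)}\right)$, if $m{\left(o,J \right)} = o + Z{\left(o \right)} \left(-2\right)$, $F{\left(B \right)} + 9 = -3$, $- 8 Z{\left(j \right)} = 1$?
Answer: $-687$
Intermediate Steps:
$Z{\left(j \right)} = - \frac{1}{8}$ ($Z{\left(j \right)} = \left(- \frac{1}{8}\right) 1 = - \frac{1}{8}$)
$F{\left(B \right)} = -12$ ($F{\left(B \right)} = -9 - 3 = -12$)
$m{\left(o,J \right)} = \frac{1}{4} + o$ ($m{\left(o,J \right)} = o - - \frac{1}{4} = o + \frac{1}{4} = \frac{1}{4} + o$)
$F{\left(1 \right)} \left(w + m{\left(7,-6 \right)}\right) = - 12 \left(50 + \left(\frac{1}{4} + 7\right)\right) = - 12 \left(50 + \frac{29}{4}\right) = \left(-12\right) \frac{229}{4} = -687$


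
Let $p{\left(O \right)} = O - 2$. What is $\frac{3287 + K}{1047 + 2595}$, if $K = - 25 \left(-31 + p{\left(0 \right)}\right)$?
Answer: $\frac{2056}{1821} \approx 1.129$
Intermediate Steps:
$p{\left(O \right)} = -2 + O$
$K = 825$ ($K = - 25 \left(-31 + \left(-2 + 0\right)\right) = - 25 \left(-31 - 2\right) = \left(-25\right) \left(-33\right) = 825$)
$\frac{3287 + K}{1047 + 2595} = \frac{3287 + 825}{1047 + 2595} = \frac{4112}{3642} = 4112 \cdot \frac{1}{3642} = \frac{2056}{1821}$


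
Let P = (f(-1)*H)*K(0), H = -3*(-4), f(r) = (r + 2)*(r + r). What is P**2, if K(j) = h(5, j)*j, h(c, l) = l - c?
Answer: 0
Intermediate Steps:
f(r) = 2*r*(2 + r) (f(r) = (2 + r)*(2*r) = 2*r*(2 + r))
H = 12
K(j) = j*(-5 + j) (K(j) = (j - 1*5)*j = (j - 5)*j = (-5 + j)*j = j*(-5 + j))
P = 0 (P = ((2*(-1)*(2 - 1))*12)*(0*(-5 + 0)) = ((2*(-1)*1)*12)*(0*(-5)) = -2*12*0 = -24*0 = 0)
P**2 = 0**2 = 0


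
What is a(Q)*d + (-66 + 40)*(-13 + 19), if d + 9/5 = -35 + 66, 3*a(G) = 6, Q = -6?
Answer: -488/5 ≈ -97.600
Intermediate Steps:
a(G) = 2 (a(G) = (⅓)*6 = 2)
d = 146/5 (d = -9/5 + (-35 + 66) = -9/5 + 31 = 146/5 ≈ 29.200)
a(Q)*d + (-66 + 40)*(-13 + 19) = 2*(146/5) + (-66 + 40)*(-13 + 19) = 292/5 - 26*6 = 292/5 - 156 = -488/5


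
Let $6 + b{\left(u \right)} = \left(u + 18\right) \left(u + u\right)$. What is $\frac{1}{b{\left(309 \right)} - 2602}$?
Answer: $\frac{1}{199478} \approx 5.0131 \cdot 10^{-6}$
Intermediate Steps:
$b{\left(u \right)} = -6 + 2 u \left(18 + u\right)$ ($b{\left(u \right)} = -6 + \left(u + 18\right) \left(u + u\right) = -6 + \left(18 + u\right) 2 u = -6 + 2 u \left(18 + u\right)$)
$\frac{1}{b{\left(309 \right)} - 2602} = \frac{1}{\left(-6 + 2 \cdot 309^{2} + 36 \cdot 309\right) - 2602} = \frac{1}{\left(-6 + 2 \cdot 95481 + 11124\right) - 2602} = \frac{1}{\left(-6 + 190962 + 11124\right) - 2602} = \frac{1}{202080 - 2602} = \frac{1}{199478}$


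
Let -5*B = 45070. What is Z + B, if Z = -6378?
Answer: -15392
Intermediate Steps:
B = -9014 (B = -1/5*45070 = -9014)
Z + B = -6378 - 9014 = -15392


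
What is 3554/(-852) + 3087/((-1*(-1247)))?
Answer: -900857/531222 ≈ -1.6958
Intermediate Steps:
3554/(-852) + 3087/((-1*(-1247))) = 3554*(-1/852) + 3087/1247 = -1777/426 + 3087*(1/1247) = -1777/426 + 3087/1247 = -900857/531222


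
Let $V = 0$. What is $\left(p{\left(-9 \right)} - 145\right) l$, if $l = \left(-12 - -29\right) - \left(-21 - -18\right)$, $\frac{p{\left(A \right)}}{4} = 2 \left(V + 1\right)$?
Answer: $-2740$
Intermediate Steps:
$p{\left(A \right)} = 8$ ($p{\left(A \right)} = 4 \cdot 2 \left(0 + 1\right) = 4 \cdot 2 \cdot 1 = 4 \cdot 2 = 8$)
$l = 20$ ($l = \left(-12 + 29\right) - \left(-21 + 18\right) = 17 - -3 = 17 + 3 = 20$)
$\left(p{\left(-9 \right)} - 145\right) l = \left(8 - 145\right) 20 = \left(-137\right) 20 = -2740$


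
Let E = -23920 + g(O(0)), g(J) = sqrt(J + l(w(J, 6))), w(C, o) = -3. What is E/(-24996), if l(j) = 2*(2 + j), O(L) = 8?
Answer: 5980/6249 - sqrt(6)/24996 ≈ 0.95685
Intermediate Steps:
l(j) = 4 + 2*j
g(J) = sqrt(-2 + J) (g(J) = sqrt(J + (4 + 2*(-3))) = sqrt(J + (4 - 6)) = sqrt(J - 2) = sqrt(-2 + J))
E = -23920 + sqrt(6) (E = -23920 + sqrt(-2 + 8) = -23920 + sqrt(6) ≈ -23918.)
E/(-24996) = (-23920 + sqrt(6))/(-24996) = (-23920 + sqrt(6))*(-1/24996) = 5980/6249 - sqrt(6)/24996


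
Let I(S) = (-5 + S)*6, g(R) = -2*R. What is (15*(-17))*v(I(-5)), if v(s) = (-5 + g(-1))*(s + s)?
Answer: -91800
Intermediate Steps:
I(S) = -30 + 6*S
v(s) = -6*s (v(s) = (-5 - 2*(-1))*(s + s) = (-5 + 2)*(2*s) = -6*s)
(15*(-17))*v(I(-5)) = (15*(-17))*(-6*(-30 + 6*(-5))) = -(-1530)*(-30 - 30) = -(-1530)*(-60) = -255*360 = -91800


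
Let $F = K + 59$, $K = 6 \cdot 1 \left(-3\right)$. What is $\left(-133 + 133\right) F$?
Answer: $0$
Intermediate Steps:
$K = -18$ ($K = 6 \left(-3\right) = -18$)
$F = 41$ ($F = -18 + 59 = 41$)
$\left(-133 + 133\right) F = \left(-133 + 133\right) 41 = 0 \cdot 41 = 0$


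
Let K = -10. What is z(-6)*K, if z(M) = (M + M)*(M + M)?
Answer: -1440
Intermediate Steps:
z(M) = 4*M² (z(M) = (2*M)*(2*M) = 4*M²)
z(-6)*K = (4*(-6)²)*(-10) = (4*36)*(-10) = 144*(-10) = -1440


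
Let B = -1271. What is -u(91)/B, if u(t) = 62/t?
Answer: 2/3731 ≈ 0.00053605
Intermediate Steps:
-u(91)/B = -62/91/(-1271) = -62*(1/91)*(-1)/1271 = -62*(-1)/(91*1271) = -1*(-2/3731) = 2/3731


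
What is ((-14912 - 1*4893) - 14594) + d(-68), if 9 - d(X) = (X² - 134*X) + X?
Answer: -48058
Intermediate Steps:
d(X) = 9 - X² + 133*X (d(X) = 9 - ((X² - 134*X) + X) = 9 - (X² - 133*X) = 9 + (-X² + 133*X) = 9 - X² + 133*X)
((-14912 - 1*4893) - 14594) + d(-68) = ((-14912 - 1*4893) - 14594) + (9 - 1*(-68)² + 133*(-68)) = ((-14912 - 4893) - 14594) + (9 - 1*4624 - 9044) = (-19805 - 14594) + (9 - 4624 - 9044) = -34399 - 13659 = -48058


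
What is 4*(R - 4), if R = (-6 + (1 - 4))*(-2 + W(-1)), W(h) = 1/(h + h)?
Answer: 74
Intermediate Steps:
W(h) = 1/(2*h)
R = 45/2 (R = (-6 + (1 - 4))*(-2 + (½)/(-1)) = (-6 - 3)*(-2 + (½)*(-1)) = -9*(-2 - ½) = -9*(-5/2) = 45/2 ≈ 22.500)
4*(R - 4) = 4*(45/2 - 4) = 4*(37/2) = 74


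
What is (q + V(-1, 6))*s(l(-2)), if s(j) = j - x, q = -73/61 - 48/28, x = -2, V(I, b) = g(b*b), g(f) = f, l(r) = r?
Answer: 0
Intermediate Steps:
V(I, b) = b² (V(I, b) = b*b = b²)
q = -1243/427 (q = -73*1/61 - 48*1/28 = -73/61 - 12/7 = -1243/427 ≈ -2.9110)
s(j) = 2 + j (s(j) = j - 1*(-2) = j + 2 = 2 + j)
(q + V(-1, 6))*s(l(-2)) = (-1243/427 + 6²)*(2 - 2) = (-1243/427 + 36)*0 = (14129/427)*0 = 0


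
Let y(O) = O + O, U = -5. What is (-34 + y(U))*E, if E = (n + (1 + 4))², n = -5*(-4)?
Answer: -27500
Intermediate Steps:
n = 20
E = 625 (E = (20 + (1 + 4))² = (20 + 5)² = 25² = 625)
y(O) = 2*O
(-34 + y(U))*E = (-34 + 2*(-5))*625 = (-34 - 10)*625 = -44*625 = -27500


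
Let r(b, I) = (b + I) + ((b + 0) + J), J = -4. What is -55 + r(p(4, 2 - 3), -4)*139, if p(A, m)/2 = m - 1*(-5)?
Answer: 1057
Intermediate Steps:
p(A, m) = 10 + 2*m (p(A, m) = 2*(m - 1*(-5)) = 2*(m + 5) = 2*(5 + m) = 10 + 2*m)
r(b, I) = -4 + I + 2*b (r(b, I) = (b + I) + ((b + 0) - 4) = (I + b) + (b - 4) = (I + b) + (-4 + b) = -4 + I + 2*b)
-55 + r(p(4, 2 - 3), -4)*139 = -55 + (-4 - 4 + 2*(10 + 2*(2 - 3)))*139 = -55 + (-4 - 4 + 2*(10 + 2*(-1)))*139 = -55 + (-4 - 4 + 2*(10 - 2))*139 = -55 + (-4 - 4 + 2*8)*139 = -55 + (-4 - 4 + 16)*139 = -55 + 8*139 = -55 + 1112 = 1057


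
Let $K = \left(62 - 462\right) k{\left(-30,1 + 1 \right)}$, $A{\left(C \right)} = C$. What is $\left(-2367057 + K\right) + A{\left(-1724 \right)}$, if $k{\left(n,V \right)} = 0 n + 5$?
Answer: $-2370781$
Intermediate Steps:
$k{\left(n,V \right)} = 5$ ($k{\left(n,V \right)} = 0 + 5 = 5$)
$K = -2000$ ($K = \left(62 - 462\right) 5 = \left(-400\right) 5 = -2000$)
$\left(-2367057 + K\right) + A{\left(-1724 \right)} = \left(-2367057 - 2000\right) - 1724 = -2369057 - 1724 = -2370781$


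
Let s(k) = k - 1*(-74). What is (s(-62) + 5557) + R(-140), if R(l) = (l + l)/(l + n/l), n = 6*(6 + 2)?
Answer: 3420591/614 ≈ 5571.0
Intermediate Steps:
n = 48 (n = 6*8 = 48)
s(k) = 74 + k (s(k) = k + 74 = 74 + k)
R(l) = 2*l/(l + 48/l) (R(l) = (l + l)/(l + 48/l) = (2*l)/(l + 48/l) = 2*l/(l + 48/l))
(s(-62) + 5557) + R(-140) = ((74 - 62) + 5557) + 2*(-140)²/(48 + (-140)²) = (12 + 5557) + 2*19600/(48 + 19600) = 5569 + 2*19600/19648 = 5569 + 2*19600*(1/19648) = 5569 + 1225/614 = 3420591/614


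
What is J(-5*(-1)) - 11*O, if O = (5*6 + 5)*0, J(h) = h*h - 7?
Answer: 18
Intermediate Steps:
J(h) = -7 + h**2 (J(h) = h**2 - 7 = -7 + h**2)
O = 0 (O = (30 + 5)*0 = 35*0 = 0)
J(-5*(-1)) - 11*O = (-7 + (-5*(-1))**2) - 11*0 = (-7 + 5**2) + 0 = (-7 + 25) + 0 = 18 + 0 = 18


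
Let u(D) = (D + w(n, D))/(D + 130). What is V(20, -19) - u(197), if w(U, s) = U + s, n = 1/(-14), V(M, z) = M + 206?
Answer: 1029113/4578 ≈ 224.80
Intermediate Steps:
V(M, z) = 206 + M
n = -1/14 ≈ -0.071429
u(D) = (-1/14 + 2*D)/(130 + D) (u(D) = (D + (-1/14 + D))/(D + 130) = (-1/14 + 2*D)/(130 + D))
V(20, -19) - u(197) = (206 + 20) - (-1 + 28*197)/(14*(130 + 197)) = 226 - (-1 + 5516)/(14*327) = 226 - 5515/(14*327) = 226 - 1*5515/4578 = 226 - 5515/4578 = 1029113/4578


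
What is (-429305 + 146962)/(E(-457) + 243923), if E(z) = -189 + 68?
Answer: -282343/243802 ≈ -1.1581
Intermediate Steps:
E(z) = -121
(-429305 + 146962)/(E(-457) + 243923) = (-429305 + 146962)/(-121 + 243923) = -282343/243802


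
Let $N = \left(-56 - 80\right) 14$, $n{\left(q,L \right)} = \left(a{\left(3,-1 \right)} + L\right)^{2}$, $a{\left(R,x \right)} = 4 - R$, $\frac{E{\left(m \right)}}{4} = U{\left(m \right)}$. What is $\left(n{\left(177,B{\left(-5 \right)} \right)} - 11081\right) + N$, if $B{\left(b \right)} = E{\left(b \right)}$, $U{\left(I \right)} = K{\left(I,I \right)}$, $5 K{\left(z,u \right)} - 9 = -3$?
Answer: $- \frac{323784}{25} \approx -12951.0$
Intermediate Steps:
$K{\left(z,u \right)} = \frac{6}{5}$ ($K{\left(z,u \right)} = \frac{9}{5} + \frac{1}{5} \left(-3\right) = \frac{9}{5} - \frac{3}{5} = \frac{6}{5}$)
$U{\left(I \right)} = \frac{6}{5}$
$E{\left(m \right)} = \frac{24}{5}$ ($E{\left(m \right)} = 4 \cdot \frac{6}{5} = \frac{24}{5}$)
$B{\left(b \right)} = \frac{24}{5}$
$n{\left(q,L \right)} = \left(1 + L\right)^{2}$ ($n{\left(q,L \right)} = \left(\left(4 - 3\right) + L\right)^{2} = \left(1 + L\right)^{2}$)
$N = -1904$ ($N = \left(-136\right) 14 = -1904$)
$\left(n{\left(177,B{\left(-5 \right)} \right)} - 11081\right) + N = \left(\left(1 + \frac{24}{5}\right)^{2} - 11081\right) - 1904 = \left(\left(\frac{29}{5}\right)^{2} - 11081\right) - 1904 = \left(\frac{841}{25} - 11081\right) - 1904 = - \frac{276184}{25} - 1904 = - \frac{323784}{25}$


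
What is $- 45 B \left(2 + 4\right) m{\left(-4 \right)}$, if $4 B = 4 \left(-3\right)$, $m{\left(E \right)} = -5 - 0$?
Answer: $-4050$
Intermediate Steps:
$m{\left(E \right)} = -5$ ($m{\left(E \right)} = -5 + 0 = -5$)
$B = -3$ ($B = \frac{4 \left(-3\right)}{4} = \frac{1}{4} \left(-12\right) = -3$)
$- 45 B \left(2 + 4\right) m{\left(-4 \right)} = \left(-45\right) \left(-3\right) \left(2 + 4\right) \left(-5\right) = 135 \cdot 6 \left(-5\right) = 135 \left(-30\right) = -4050$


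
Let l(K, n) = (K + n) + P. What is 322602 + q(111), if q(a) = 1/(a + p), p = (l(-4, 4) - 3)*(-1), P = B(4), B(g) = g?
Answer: 35486221/110 ≈ 3.2260e+5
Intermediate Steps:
P = 4
l(K, n) = 4 + K + n (l(K, n) = (K + n) + 4 = 4 + K + n)
p = -1 (p = ((4 - 4 + 4) - 3)*(-1) = (4 - 3)*(-1) = 1*(-1) = -1)
q(a) = 1/(-1 + a) (q(a) = 1/(a - 1) = 1/(-1 + a))
322602 + q(111) = 322602 + 1/(-1 + 111) = 322602 + 1/110 = 35486221/110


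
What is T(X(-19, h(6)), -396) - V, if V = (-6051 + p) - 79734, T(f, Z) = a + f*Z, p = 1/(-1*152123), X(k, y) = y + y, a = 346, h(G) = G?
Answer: 12379617618/152123 ≈ 81379.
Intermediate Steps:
X(k, y) = 2*y
p = -1/152123 (p = 1/(-152123) = -1/152123 ≈ -6.5736e-6)
T(f, Z) = 346 + Z*f (T(f, Z) = 346 + f*Z = 346 + Z*f)
V = -13049871556/152123 (V = (-6051 - 1/152123) - 79734 = -920496274/152123 - 79734 = -13049871556/152123 ≈ -85785.)
T(X(-19, h(6)), -396) - V = (346 - 792*6) - 1*(-13049871556/152123) = (346 - 396*12) + 13049871556/152123 = (346 - 4752) + 13049871556/152123 = -4406 + 13049871556/152123 = 12379617618/152123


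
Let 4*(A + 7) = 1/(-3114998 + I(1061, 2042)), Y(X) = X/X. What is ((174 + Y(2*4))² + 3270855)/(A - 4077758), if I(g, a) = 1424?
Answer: -5873944165440/7255098904063 ≈ -0.80963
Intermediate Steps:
Y(X) = 1
A = -87180073/12454296 (A = -7 + 1/(4*(-3114998 + 1424)) = -7 + (¼)/(-3113574) = -7 + (¼)*(-1/3113574) = -7 - 1/12454296 = -87180073/12454296 ≈ -7.0000)
((174 + Y(2*4))² + 3270855)/(A - 4077758) = ((174 + 1)² + 3270855)/(-87180073/12454296 - 4077758) = (175² + 3270855)/(-50785692328441/12454296) = (30625 + 3270855)*(-12454296/50785692328441) = 3301480*(-12454296/50785692328441) = -5873944165440/7255098904063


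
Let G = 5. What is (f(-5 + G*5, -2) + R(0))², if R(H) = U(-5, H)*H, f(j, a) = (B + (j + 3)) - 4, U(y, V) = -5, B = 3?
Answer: 484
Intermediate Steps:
f(j, a) = 2 + j (f(j, a) = (3 + (j + 3)) - 4 = (3 + (3 + j)) - 4 = (6 + j) - 4 = 2 + j)
R(H) = -5*H
(f(-5 + G*5, -2) + R(0))² = ((2 + (-5 + 5*5)) - 5*0)² = ((2 + (-5 + 25)) + 0)² = ((2 + 20) + 0)² = (22 + 0)² = 22² = 484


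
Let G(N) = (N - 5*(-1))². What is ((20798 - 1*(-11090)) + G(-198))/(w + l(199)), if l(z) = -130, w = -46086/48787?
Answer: -3372986819/6388396 ≈ -527.99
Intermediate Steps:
w = -46086/48787 (w = -46086*1/48787 = -46086/48787 ≈ -0.94464)
G(N) = (5 + N)² (G(N) = (N + 5)² = (5 + N)²)
((20798 - 1*(-11090)) + G(-198))/(w + l(199)) = ((20798 - 1*(-11090)) + (5 - 198)²)/(-46086/48787 - 130) = ((20798 + 11090) + (-193)²)/(-6388396/48787) = (31888 + 37249)*(-48787/6388396) = 69137*(-48787/6388396) = -3372986819/6388396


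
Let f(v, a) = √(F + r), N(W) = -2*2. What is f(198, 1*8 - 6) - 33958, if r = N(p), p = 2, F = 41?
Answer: -33958 + √37 ≈ -33952.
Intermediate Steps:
N(W) = -4
r = -4
f(v, a) = √37 (f(v, a) = √(41 - 4) = √37)
f(198, 1*8 - 6) - 33958 = √37 - 33958 = -33958 + √37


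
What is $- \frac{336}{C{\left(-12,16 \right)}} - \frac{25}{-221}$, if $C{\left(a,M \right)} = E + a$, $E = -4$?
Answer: $\frac{4666}{221} \approx 21.113$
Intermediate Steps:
$C{\left(a,M \right)} = -4 + a$
$- \frac{336}{C{\left(-12,16 \right)}} - \frac{25}{-221} = - \frac{336}{-4 - 12} - \frac{25}{-221} = - \frac{336}{-16} - - \frac{25}{221} = \left(-336\right) \left(- \frac{1}{16}\right) + \frac{25}{221} = 21 + \frac{25}{221} = \frac{4666}{221}$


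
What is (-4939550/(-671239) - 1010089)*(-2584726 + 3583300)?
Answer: -677039353893031854/671239 ≈ -1.0086e+12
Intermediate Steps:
(-4939550/(-671239) - 1010089)*(-2584726 + 3583300) = (-4939550*(-1/671239) - 1010089)*998574 = (4939550/671239 - 1010089)*998574 = -678006190721/671239*998574 = -677039353893031854/671239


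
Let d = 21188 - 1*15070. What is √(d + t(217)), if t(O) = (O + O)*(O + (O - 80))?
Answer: √159754 ≈ 399.69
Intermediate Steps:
t(O) = 2*O*(-80 + 2*O) (t(O) = (2*O)*(O + (-80 + O)) = (2*O)*(-80 + 2*O) = 2*O*(-80 + 2*O))
d = 6118 (d = 21188 - 15070 = 6118)
√(d + t(217)) = √(6118 + 4*217*(-40 + 217)) = √(6118 + 4*217*177) = √(6118 + 153636) = √159754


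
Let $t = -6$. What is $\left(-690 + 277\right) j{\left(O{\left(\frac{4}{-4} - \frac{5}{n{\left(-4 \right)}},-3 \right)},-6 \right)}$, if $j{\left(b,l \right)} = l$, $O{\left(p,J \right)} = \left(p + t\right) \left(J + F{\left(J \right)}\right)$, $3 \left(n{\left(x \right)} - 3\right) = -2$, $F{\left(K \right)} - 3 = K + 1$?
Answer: $2478$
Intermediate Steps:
$F{\left(K \right)} = 4 + K$ ($F{\left(K \right)} = 3 + \left(K + 1\right) = 3 + \left(1 + K\right) = 4 + K$)
$n{\left(x \right)} = \frac{7}{3}$ ($n{\left(x \right)} = 3 + \frac{1}{3} \left(-2\right) = 3 - \frac{2}{3} = \frac{7}{3}$)
$O{\left(p,J \right)} = \left(-6 + p\right) \left(4 + 2 J\right)$ ($O{\left(p,J \right)} = \left(p - 6\right) \left(J + \left(4 + J\right)\right) = \left(-6 + p\right) \left(4 + 2 J\right)$)
$\left(-690 + 277\right) j{\left(O{\left(\frac{4}{-4} - \frac{5}{n{\left(-4 \right)}},-3 \right)},-6 \right)} = \left(-690 + 277\right) \left(-6\right) = \left(-413\right) \left(-6\right) = 2478$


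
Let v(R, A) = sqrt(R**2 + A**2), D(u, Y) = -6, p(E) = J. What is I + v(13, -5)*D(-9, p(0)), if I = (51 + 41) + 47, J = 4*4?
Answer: 139 - 6*sqrt(194) ≈ 55.430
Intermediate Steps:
J = 16
p(E) = 16
I = 139 (I = 92 + 47 = 139)
v(R, A) = sqrt(A**2 + R**2)
I + v(13, -5)*D(-9, p(0)) = 139 + sqrt((-5)**2 + 13**2)*(-6) = 139 + sqrt(25 + 169)*(-6) = 139 + sqrt(194)*(-6) = 139 - 6*sqrt(194)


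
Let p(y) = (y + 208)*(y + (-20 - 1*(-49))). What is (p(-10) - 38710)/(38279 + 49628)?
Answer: -34948/87907 ≈ -0.39756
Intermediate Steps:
p(y) = (29 + y)*(208 + y) (p(y) = (208 + y)*(y + (-20 + 49)) = (208 + y)*(y + 29) = (208 + y)*(29 + y) = (29 + y)*(208 + y))
(p(-10) - 38710)/(38279 + 49628) = ((6032 + (-10)**2 + 237*(-10)) - 38710)/(38279 + 49628) = ((6032 + 100 - 2370) - 38710)/87907 = (3762 - 38710)*(1/87907) = -34948*1/87907 = -34948/87907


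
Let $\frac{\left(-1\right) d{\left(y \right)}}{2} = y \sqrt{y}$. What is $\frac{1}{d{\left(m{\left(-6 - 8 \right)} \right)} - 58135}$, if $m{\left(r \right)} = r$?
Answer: $- \frac{8305}{482812743} - \frac{4 i \sqrt{14}}{482812743} \approx -1.7201 \cdot 10^{-5} - 3.0999 \cdot 10^{-8} i$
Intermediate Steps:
$d{\left(y \right)} = - 2 y^{\frac{3}{2}}$ ($d{\left(y \right)} = - 2 y \sqrt{y} = - 2 y^{\frac{3}{2}}$)
$\frac{1}{d{\left(m{\left(-6 - 8 \right)} \right)} - 58135} = \frac{1}{- 2 \left(-6 - 8\right)^{\frac{3}{2}} - 58135} = \frac{1}{- 2 \left(-14\right)^{\frac{3}{2}} - 58135} = \frac{1}{- 2 \left(- 14 i \sqrt{14}\right) - 58135} = \frac{1}{28 i \sqrt{14} - 58135} = \frac{1}{-58135 + 28 i \sqrt{14}}$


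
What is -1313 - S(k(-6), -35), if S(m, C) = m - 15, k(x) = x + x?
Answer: -1286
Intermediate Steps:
k(x) = 2*x
S(m, C) = -15 + m
-1313 - S(k(-6), -35) = -1313 - (-15 + 2*(-6)) = -1313 - (-15 - 12) = -1313 - 1*(-27) = -1313 + 27 = -1286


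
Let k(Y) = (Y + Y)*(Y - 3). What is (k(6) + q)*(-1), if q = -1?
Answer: -35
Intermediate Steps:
k(Y) = 2*Y*(-3 + Y) (k(Y) = (2*Y)*(-3 + Y) = 2*Y*(-3 + Y))
(k(6) + q)*(-1) = (2*6*(-3 + 6) - 1)*(-1) = (2*6*3 - 1)*(-1) = (36 - 1)*(-1) = 35*(-1) = -35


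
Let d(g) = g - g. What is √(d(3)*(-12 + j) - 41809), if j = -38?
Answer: I*√41809 ≈ 204.47*I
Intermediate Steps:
d(g) = 0
√(d(3)*(-12 + j) - 41809) = √(0*(-12 - 38) - 41809) = √(0*(-50) - 41809) = √(0 - 41809) = √(-41809) = I*√41809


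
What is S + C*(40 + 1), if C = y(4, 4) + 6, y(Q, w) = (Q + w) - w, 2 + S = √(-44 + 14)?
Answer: 408 + I*√30 ≈ 408.0 + 5.4772*I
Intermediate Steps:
S = -2 + I*√30 (S = -2 + √(-44 + 14) = -2 + √(-30) = -2 + I*√30 ≈ -2.0 + 5.4772*I)
y(Q, w) = Q
C = 10 (C = 4 + 6 = 10)
S + C*(40 + 1) = (-2 + I*√30) + 10*(40 + 1) = (-2 + I*√30) + 10*41 = (-2 + I*√30) + 410 = 408 + I*√30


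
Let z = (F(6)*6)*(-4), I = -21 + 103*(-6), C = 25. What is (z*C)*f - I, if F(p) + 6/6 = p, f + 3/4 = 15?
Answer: -42111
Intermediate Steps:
f = 57/4 (f = -¾ + 15 = 57/4 ≈ 14.250)
F(p) = -1 + p
I = -639 (I = -21 - 618 = -639)
z = -120 (z = ((-1 + 6)*6)*(-4) = (5*6)*(-4) = 30*(-4) = -120)
(z*C)*f - I = -120*25*(57/4) - 1*(-639) = -3000*57/4 + 639 = -42750 + 639 = -42111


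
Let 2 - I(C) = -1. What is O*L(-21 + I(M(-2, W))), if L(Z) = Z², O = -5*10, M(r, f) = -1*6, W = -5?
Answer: -16200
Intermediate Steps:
M(r, f) = -6
I(C) = 3 (I(C) = 2 - 1*(-1) = 2 + 1 = 3)
O = -50
O*L(-21 + I(M(-2, W))) = -50*(-21 + 3)² = -50*(-18)² = -50*324 = -16200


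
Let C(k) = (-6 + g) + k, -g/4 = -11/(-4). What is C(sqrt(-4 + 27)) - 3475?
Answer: -3492 + sqrt(23) ≈ -3487.2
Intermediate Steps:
g = -11 (g = -(-44)/(-4) = -(-44)*(-1)/4 = -4*11/4 = -11)
C(k) = -17 + k (C(k) = (-6 - 11) + k = -17 + k)
C(sqrt(-4 + 27)) - 3475 = (-17 + sqrt(-4 + 27)) - 3475 = (-17 + sqrt(23)) - 3475 = -3492 + sqrt(23)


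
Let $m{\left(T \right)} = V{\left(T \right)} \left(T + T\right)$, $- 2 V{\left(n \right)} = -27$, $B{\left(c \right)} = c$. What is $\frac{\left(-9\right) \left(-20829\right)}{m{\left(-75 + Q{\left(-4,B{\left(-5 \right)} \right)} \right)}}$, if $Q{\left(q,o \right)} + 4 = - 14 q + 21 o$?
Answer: $- \frac{6943}{128} \approx -54.242$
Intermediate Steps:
$Q{\left(q,o \right)} = -4 - 14 q + 21 o$ ($Q{\left(q,o \right)} = -4 + \left(- 14 q + 21 o\right) = -4 - 14 q + 21 o$)
$V{\left(n \right)} = \frac{27}{2}$ ($V{\left(n \right)} = \left(- \frac{1}{2}\right) \left(-27\right) = \frac{27}{2}$)
$m{\left(T \right)} = 27 T$ ($m{\left(T \right)} = \frac{27 \left(T + T\right)}{2} = \frac{27 \cdot 2 T}{2} = 27 T$)
$\frac{\left(-9\right) \left(-20829\right)}{m{\left(-75 + Q{\left(-4,B{\left(-5 \right)} \right)} \right)}} = \frac{\left(-9\right) \left(-20829\right)}{27 \left(-75 - 53\right)} = \frac{187461}{27 \left(-75 - 53\right)} = \frac{187461}{27 \left(-128\right)} = \frac{187461}{-3456} = 187461 \left(- \frac{1}{3456}\right) = - \frac{6943}{128}$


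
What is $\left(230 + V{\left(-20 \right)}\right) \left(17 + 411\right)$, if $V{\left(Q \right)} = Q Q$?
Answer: $269640$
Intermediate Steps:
$V{\left(Q \right)} = Q^{2}$
$\left(230 + V{\left(-20 \right)}\right) \left(17 + 411\right) = \left(230 + \left(-20\right)^{2}\right) \left(17 + 411\right) = \left(230 + 400\right) 428 = 630 \cdot 428 = 269640$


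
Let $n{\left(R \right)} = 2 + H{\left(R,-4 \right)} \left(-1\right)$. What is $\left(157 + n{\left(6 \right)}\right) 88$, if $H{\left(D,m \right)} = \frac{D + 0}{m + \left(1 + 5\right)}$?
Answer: $13728$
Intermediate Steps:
$H{\left(D,m \right)} = \frac{D}{6 + m}$ ($H{\left(D,m \right)} = \frac{D}{m + 6} = \frac{D}{6 + m}$)
$n{\left(R \right)} = 2 - \frac{R}{2}$ ($n{\left(R \right)} = 2 + \frac{R}{6 - 4} \left(-1\right) = 2 + \frac{R}{2} \left(-1\right) = 2 - \frac{R}{2}$)
$\left(157 + n{\left(6 \right)}\right) 88 = \left(157 + \left(2 - 3\right)\right) 88 = \left(157 - 1\right) 88 = 156 \cdot 88 = 13728$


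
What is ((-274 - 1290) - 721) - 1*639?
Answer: -2924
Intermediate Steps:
((-274 - 1290) - 721) - 1*639 = (-1564 - 721) - 639 = -2285 - 639 = -2924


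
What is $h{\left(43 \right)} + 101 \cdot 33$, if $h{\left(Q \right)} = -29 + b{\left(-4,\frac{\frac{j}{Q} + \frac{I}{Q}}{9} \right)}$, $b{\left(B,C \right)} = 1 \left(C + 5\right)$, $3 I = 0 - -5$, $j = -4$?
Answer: $\frac{3841742}{1161} \approx 3309.0$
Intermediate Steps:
$I = \frac{5}{3}$ ($I = \frac{0 - -5}{3} = \frac{0 + 5}{3} = \frac{1}{3} \cdot 5 = \frac{5}{3} \approx 1.6667$)
$b{\left(B,C \right)} = 5 + C$ ($b{\left(B,C \right)} = 1 \left(5 + C\right) = 5 + C$)
$h{\left(Q \right)} = -24 - \frac{7}{27 Q}$ ($h{\left(Q \right)} = -29 + \left(5 + \frac{- \frac{4}{Q} + \frac{5}{3 Q}}{9}\right) = -29 + \left(5 + - \frac{7}{3 Q} \frac{1}{9}\right) = -29 + \left(5 - \frac{7}{27 Q}\right) = -24 - \frac{7}{27 Q}$)
$h{\left(43 \right)} + 101 \cdot 33 = \left(-24 - \frac{7}{27 \cdot 43}\right) + 101 \cdot 33 = \left(-24 - \frac{7}{1161}\right) + 3333 = - \frac{27871}{1161} + 3333 = \frac{3841742}{1161}$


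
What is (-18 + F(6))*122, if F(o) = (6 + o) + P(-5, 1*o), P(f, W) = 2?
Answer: -488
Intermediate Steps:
F(o) = 8 + o (F(o) = (6 + o) + 2 = 8 + o)
(-18 + F(6))*122 = (-18 + (8 + 6))*122 = (-18 + 14)*122 = -4*122 = -488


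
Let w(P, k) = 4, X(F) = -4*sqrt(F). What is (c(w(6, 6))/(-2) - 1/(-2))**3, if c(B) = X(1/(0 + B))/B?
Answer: 27/64 ≈ 0.42188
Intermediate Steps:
c(B) = -4*sqrt(1/B)/B (c(B) = (-4*sqrt(1/(0 + B)))/B = (-4*sqrt(1/B))/B = -4*sqrt(1/B)/B)
(c(w(6, 6))/(-2) - 1/(-2))**3 = (-4*sqrt(1/4)/4/(-2) - 1/(-2))**3 = (-4*1/4*sqrt(1/4)*(-1/2) - 1*(-1/2))**3 = (-4*1/4*1/2*(-1/2) + 1/2)**3 = (-1/2*(-1/2) + 1/2)**3 = (1/4 + 1/2)**3 = (3/4)**3 = 27/64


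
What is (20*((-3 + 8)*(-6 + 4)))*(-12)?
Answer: 2400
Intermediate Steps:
(20*((-3 + 8)*(-6 + 4)))*(-12) = (20*(5*(-2)))*(-12) = (20*(-10))*(-12) = -200*(-12) = 2400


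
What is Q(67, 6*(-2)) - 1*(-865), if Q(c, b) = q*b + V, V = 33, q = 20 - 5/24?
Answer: 1321/2 ≈ 660.50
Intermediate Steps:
q = 475/24 (q = 20 - 5*1/24 = 20 - 5/24 = 475/24 ≈ 19.792)
Q(c, b) = 33 + 475*b/24 (Q(c, b) = 475*b/24 + 33 = 33 + 475*b/24)
Q(67, 6*(-2)) - 1*(-865) = (33 + 475*(6*(-2))/24) - 1*(-865) = (33 + (475/24)*(-12)) + 865 = (33 - 475/2) + 865 = -409/2 + 865 = 1321/2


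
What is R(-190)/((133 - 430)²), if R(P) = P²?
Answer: 36100/88209 ≈ 0.40926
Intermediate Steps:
R(-190)/((133 - 430)²) = (-190)²/((133 - 430)²) = 36100/((-297)²) = 36100/88209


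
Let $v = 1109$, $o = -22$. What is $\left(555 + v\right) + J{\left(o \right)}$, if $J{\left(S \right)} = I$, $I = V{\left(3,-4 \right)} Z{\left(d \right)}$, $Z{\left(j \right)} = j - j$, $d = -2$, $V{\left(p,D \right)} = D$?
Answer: $1664$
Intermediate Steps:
$Z{\left(j \right)} = 0$
$I = 0$ ($I = \left(-4\right) 0 = 0$)
$J{\left(S \right)} = 0$
$\left(555 + v\right) + J{\left(o \right)} = \left(555 + 1109\right) + 0 = 1664 + 0 = 1664$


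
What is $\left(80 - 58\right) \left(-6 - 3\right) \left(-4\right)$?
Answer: $792$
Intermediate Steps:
$\left(80 - 58\right) \left(-6 - 3\right) \left(-4\right) = 22 \left(\left(-9\right) \left(-4\right)\right) = 22 \cdot 36 = 792$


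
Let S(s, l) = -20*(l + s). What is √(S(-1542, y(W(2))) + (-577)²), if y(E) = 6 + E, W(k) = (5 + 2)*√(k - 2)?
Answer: √363649 ≈ 603.03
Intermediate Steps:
W(k) = 7*√(-2 + k)
S(s, l) = -20*l - 20*s
√(S(-1542, y(W(2))) + (-577)²) = √((-20*(6 + 7*√(-2 + 2)) - 20*(-1542)) + (-577)²) = √((-20*(6 + 7*√0) + 30840) + 332929) = √((-20*(6 + 7*0) + 30840) + 332929) = √((-20*(6 + 0) + 30840) + 332929) = √((-20*6 + 30840) + 332929) = √((-120 + 30840) + 332929) = √(30720 + 332929) = √363649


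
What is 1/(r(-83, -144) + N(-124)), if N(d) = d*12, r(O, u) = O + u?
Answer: -1/1715 ≈ -0.00058309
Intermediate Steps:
N(d) = 12*d
1/(r(-83, -144) + N(-124)) = 1/((-83 - 144) + 12*(-124)) = 1/(-227 - 1488) = 1/(-1715) = -1/1715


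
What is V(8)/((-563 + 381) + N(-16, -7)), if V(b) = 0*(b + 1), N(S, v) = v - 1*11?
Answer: 0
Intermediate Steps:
N(S, v) = -11 + v (N(S, v) = v - 11 = -11 + v)
V(b) = 0 (V(b) = 0*(1 + b) = 0)
V(8)/((-563 + 381) + N(-16, -7)) = 0/((-563 + 381) + (-11 - 7)) = 0/(-182 - 18) = 0/(-200) = 0*(-1/200) = 0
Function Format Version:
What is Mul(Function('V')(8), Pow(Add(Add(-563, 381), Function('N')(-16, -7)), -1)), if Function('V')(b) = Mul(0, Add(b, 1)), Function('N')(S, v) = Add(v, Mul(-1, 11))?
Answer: 0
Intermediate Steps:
Function('N')(S, v) = Add(-11, v) (Function('N')(S, v) = Add(v, -11) = Add(-11, v))
Function('V')(b) = 0 (Function('V')(b) = Mul(0, Add(1, b)) = 0)
Mul(Function('V')(8), Pow(Add(Add(-563, 381), Function('N')(-16, -7)), -1)) = Mul(0, Pow(Add(Add(-563, 381), Add(-11, -7)), -1)) = Mul(0, Pow(Add(-182, -18), -1)) = Mul(0, Pow(-200, -1)) = Mul(0, Rational(-1, 200)) = 0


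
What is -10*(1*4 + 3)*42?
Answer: -2940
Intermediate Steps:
-10*(1*4 + 3)*42 = -10*(4 + 3)*42 = -10*7*42 = -70*42 = -2940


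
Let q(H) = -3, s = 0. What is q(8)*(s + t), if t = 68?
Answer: -204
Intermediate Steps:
q(8)*(s + t) = -3*(0 + 68) = -3*68 = -204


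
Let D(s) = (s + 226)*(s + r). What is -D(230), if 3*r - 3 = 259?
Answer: -144704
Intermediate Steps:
r = 262/3 (r = 1 + (⅓)*259 = 1 + 259/3 = 262/3 ≈ 87.333)
D(s) = (226 + s)*(262/3 + s) (D(s) = (s + 226)*(s + 262/3) = (226 + s)*(262/3 + s))
-D(230) = -(59212/3 + 230² + (940/3)*230) = -(59212/3 + 52900 + 216200/3) = -1*144704 = -144704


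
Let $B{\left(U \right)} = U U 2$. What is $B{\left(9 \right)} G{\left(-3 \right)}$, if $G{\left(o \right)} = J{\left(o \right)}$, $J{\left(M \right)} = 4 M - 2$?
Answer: $-2268$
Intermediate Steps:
$J{\left(M \right)} = -2 + 4 M$
$G{\left(o \right)} = -2 + 4 o$
$B{\left(U \right)} = 2 U^{2}$ ($B{\left(U \right)} = U^{2} \cdot 2 = 2 U^{2}$)
$B{\left(9 \right)} G{\left(-3 \right)} = 2 \cdot 9^{2} \left(-2 + 4 \left(-3\right)\right) = 2 \cdot 81 \left(-2 - 12\right) = 162 \left(-14\right) = -2268$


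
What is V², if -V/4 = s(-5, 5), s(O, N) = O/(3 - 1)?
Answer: 100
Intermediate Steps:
s(O, N) = O/2
V = 10 (V = -2*(-5) = -4*(-5/2) = 10)
V² = 10² = 100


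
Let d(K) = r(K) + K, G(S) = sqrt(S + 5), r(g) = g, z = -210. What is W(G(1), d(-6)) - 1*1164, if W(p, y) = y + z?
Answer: -1386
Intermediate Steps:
G(S) = sqrt(5 + S)
d(K) = 2*K (d(K) = K + K = 2*K)
W(p, y) = -210 + y (W(p, y) = y - 210 = -210 + y)
W(G(1), d(-6)) - 1*1164 = (-210 + 2*(-6)) - 1*1164 = (-210 - 12) - 1164 = -222 - 1164 = -1386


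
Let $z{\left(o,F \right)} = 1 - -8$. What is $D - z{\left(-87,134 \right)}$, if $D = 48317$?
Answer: $48308$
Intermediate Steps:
$z{\left(o,F \right)} = 9$ ($z{\left(o,F \right)} = 1 + 8 = 9$)
$D - z{\left(-87,134 \right)} = 48317 - 9 = 48308$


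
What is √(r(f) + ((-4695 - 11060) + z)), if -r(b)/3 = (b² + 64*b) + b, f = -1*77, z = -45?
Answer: 2*I*√4643 ≈ 136.28*I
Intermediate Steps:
f = -77
r(b) = -195*b - 3*b² (r(b) = -3*((b² + 64*b) + b) = -3*(b² + 65*b) = -195*b - 3*b²)
√(r(f) + ((-4695 - 11060) + z)) = √(-3*(-77)*(65 - 77) + ((-4695 - 11060) - 45)) = √(-3*(-77)*(-12) + (-15755 - 45)) = √(-2772 - 15800) = √(-18572) = 2*I*√4643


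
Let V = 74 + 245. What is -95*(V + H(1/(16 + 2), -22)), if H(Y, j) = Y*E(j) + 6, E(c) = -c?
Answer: -278920/9 ≈ -30991.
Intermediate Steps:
V = 319
H(Y, j) = 6 - Y*j (H(Y, j) = Y*(-j) + 6 = -Y*j + 6 = 6 - Y*j)
-95*(V + H(1/(16 + 2), -22)) = -95*(319 + (6 - 1*(-22)/(16 + 2))) = -95*(319 + (6 - 1*(-22)/18)) = -95*(319 + (6 - 1*1/18*(-22))) = -95*(319 + (6 + 11/9)) = -95*(319 + 65/9) = -95*2936/9 = -278920/9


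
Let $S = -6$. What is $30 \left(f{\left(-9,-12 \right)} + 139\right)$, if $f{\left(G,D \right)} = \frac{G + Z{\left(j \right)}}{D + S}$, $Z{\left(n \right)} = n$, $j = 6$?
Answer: $4175$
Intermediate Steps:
$f{\left(G,D \right)} = \frac{6 + G}{-6 + D}$ ($f{\left(G,D \right)} = \frac{G + 6}{D - 6} = \frac{6 + G}{-6 + D}$)
$30 \left(f{\left(-9,-12 \right)} + 139\right) = 30 \left(\frac{6 - 9}{-6 - 12} + 139\right) = 30 \left(\frac{1}{-18} \left(-3\right) + 139\right) = 30 \left(\left(- \frac{1}{18}\right) \left(-3\right) + 139\right) = 30 \left(\frac{1}{6} + 139\right) = 30 \cdot \frac{835}{6} = 4175$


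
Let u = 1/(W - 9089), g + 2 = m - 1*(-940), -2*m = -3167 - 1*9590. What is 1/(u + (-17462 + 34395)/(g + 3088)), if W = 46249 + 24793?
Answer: 1289179977/2098121107 ≈ 0.61444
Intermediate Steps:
m = 12757/2 (m = -(-3167 - 1*9590)/2 = -(-3167 - 9590)/2 = -1/2*(-12757) = 12757/2 ≈ 6378.5)
g = 14633/2 (g = -2 + (12757/2 - 1*(-940)) = -2 + (12757/2 + 940) = -2 + 14637/2 = 14633/2 ≈ 7316.5)
W = 71042
u = 1/61953 (u = 1/(71042 - 9089) = 1/61953 ≈ 1.6141e-5)
1/(u + (-17462 + 34395)/(g + 3088)) = 1/(1/61953 + (-17462 + 34395)/(14633/2 + 3088)) = 1/(1/61953 + 16933/(20809/2)) = 1/(1/61953 + 16933*(2/20809)) = 1/(1/61953 + 33866/20809) = 1/(2098121107/1289179977) = 1289179977/2098121107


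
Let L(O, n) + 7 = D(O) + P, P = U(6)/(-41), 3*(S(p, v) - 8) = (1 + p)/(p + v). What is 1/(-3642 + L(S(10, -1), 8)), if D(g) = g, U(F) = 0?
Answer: -27/98296 ≈ -0.00027468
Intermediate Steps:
S(p, v) = 8 + (1 + p)/(3*(p + v)) (S(p, v) = 8 + ((1 + p)/(p + v))/3 = 8 + (1 + p)/(3*(p + v)))
P = 0 (P = 0/(-41) = 0*(-1/41) = 0)
L(O, n) = -7 + O (L(O, n) = -7 + (O + 0) = -7 + O)
1/(-3642 + L(S(10, -1), 8)) = 1/(-3642 + (-7 + (1 + 24*(-1) + 25*10)/(3*(10 - 1)))) = 1/(-3642 + (-7 + (1/3)*(1 - 24 + 250)/9)) = 1/(-3642 + (-7 + (1/3)*(1/9)*227)) = 1/(-3642 + (-7 + 227/27)) = 1/(-3642 + 38/27) = 1/(-98296/27) = -27/98296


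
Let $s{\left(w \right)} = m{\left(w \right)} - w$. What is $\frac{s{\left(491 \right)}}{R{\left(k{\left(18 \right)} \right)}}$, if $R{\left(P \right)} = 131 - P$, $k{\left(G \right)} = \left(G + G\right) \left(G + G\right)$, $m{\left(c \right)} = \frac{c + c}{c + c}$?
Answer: $\frac{98}{233} \approx 0.4206$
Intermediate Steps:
$m{\left(c \right)} = 1$ ($m{\left(c \right)} = \frac{2 c}{2 c} = 2 c \frac{1}{2 c} = 1$)
$k{\left(G \right)} = 4 G^{2}$ ($k{\left(G \right)} = 2 G 2 G = 4 G^{2}$)
$s{\left(w \right)} = 1 - w$
$\frac{s{\left(491 \right)}}{R{\left(k{\left(18 \right)} \right)}} = \frac{1 - 491}{131 - 4 \cdot 18^{2}} = \frac{1 - 491}{131 - 4 \cdot 324} = - \frac{490}{131 - 1296} = - \frac{490}{-1165} = \left(-490\right) \left(- \frac{1}{1165}\right) = \frac{98}{233}$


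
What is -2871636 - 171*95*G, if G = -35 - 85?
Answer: -922236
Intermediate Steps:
G = -120
-2871636 - 171*95*G = -2871636 - 171*95*(-120) = -2871636 - 16245*(-120) = -2871636 - 1*(-1949400) = -2871636 + 1949400 = -922236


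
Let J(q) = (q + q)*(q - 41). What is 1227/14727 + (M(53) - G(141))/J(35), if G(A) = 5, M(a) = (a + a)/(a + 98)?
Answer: 29124721/311328780 ≈ 0.093550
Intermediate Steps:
M(a) = 2*a/(98 + a) (M(a) = (2*a)/(98 + a) = 2*a/(98 + a))
J(q) = 2*q*(-41 + q) (J(q) = (2*q)*(-41 + q) = 2*q*(-41 + q))
1227/14727 + (M(53) - G(141))/J(35) = 1227/14727 + (2*53/(98 + 53) - 1*5)/((2*35*(-41 + 35))) = 1227*(1/14727) + (2*53/151 - 5)/((2*35*(-6))) = 409/4909 + (2*53*(1/151) - 5)/(-420) = 409/4909 + (106/151 - 5)*(-1/420) = 409/4909 - 649/151*(-1/420) = 409/4909 + 649/63420 = 29124721/311328780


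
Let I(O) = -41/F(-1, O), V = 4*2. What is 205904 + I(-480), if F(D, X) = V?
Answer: 1647191/8 ≈ 2.0590e+5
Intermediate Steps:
V = 8
F(D, X) = 8
I(O) = -41/8
205904 + I(-480) = 205904 - 41/8 = 1647191/8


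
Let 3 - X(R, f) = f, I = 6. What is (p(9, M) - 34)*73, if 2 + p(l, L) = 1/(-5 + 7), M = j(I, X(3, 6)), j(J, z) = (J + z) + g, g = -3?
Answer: -5183/2 ≈ -2591.5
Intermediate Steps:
X(R, f) = 3 - f
j(J, z) = -3 + J + z (j(J, z) = (J + z) - 3 = -3 + J + z)
M = 0 (M = -3 + 6 + (3 - 1*6) = -3 + 6 + (3 - 6) = -3 + 6 - 3 = 0)
p(l, L) = -3/2 (p(l, L) = -2 + 1/(-5 + 7) = -2 + 1/2 = -3/2)
(p(9, M) - 34)*73 = (-3/2 - 34)*73 = -71/2*73 = -5183/2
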